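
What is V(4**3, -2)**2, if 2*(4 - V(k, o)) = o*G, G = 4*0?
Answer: 16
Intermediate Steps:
G = 0
V(k, o) = 4 (V(k, o) = 4 - o*0/2 = 4 - 1/2*0 = 4 + 0 = 4)
V(4**3, -2)**2 = 4**2 = 16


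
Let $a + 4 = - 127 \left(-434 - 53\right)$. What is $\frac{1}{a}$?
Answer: $\frac{1}{61845} \approx 1.6169 \cdot 10^{-5}$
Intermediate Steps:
$a = 61845$ ($a = -4 - 127 \left(-434 - 53\right) = -4 - -61849 = -4 + 61849 = 61845$)
$\frac{1}{a} = \frac{1}{61845}$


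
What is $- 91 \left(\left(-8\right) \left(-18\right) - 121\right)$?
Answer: $-2093$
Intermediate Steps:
$- 91 \left(\left(-8\right) \left(-18\right) - 121\right) = - 91 \left(144 - 121\right) = \left(-91\right) 23 = -2093$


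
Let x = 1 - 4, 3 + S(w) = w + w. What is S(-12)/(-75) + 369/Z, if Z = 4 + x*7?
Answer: -9072/425 ≈ -21.346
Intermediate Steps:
S(w) = -3 + 2*w (S(w) = -3 + (w + w) = -3 + 2*w)
x = -3
Z = -17 (Z = 4 - 3*7 = 4 - 21 = -17)
S(-12)/(-75) + 369/Z = (-3 + 2*(-12))/(-75) + 369/(-17) = (-3 - 24)*(-1/75) + 369*(-1/17) = -27*(-1/75) - 369/17 = 9/25 - 369/17 = -9072/425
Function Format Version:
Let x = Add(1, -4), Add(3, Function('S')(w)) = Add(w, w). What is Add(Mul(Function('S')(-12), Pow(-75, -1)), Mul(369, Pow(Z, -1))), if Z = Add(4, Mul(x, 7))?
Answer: Rational(-9072, 425) ≈ -21.346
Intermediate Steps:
Function('S')(w) = Add(-3, Mul(2, w)) (Function('S')(w) = Add(-3, Add(w, w)) = Add(-3, Mul(2, w)))
x = -3
Z = -17 (Z = Add(4, Mul(-3, 7)) = Add(4, -21) = -17)
Add(Mul(Function('S')(-12), Pow(-75, -1)), Mul(369, Pow(Z, -1))) = Add(Mul(Add(-3, Mul(2, -12)), Pow(-75, -1)), Mul(369, Pow(-17, -1))) = Add(Mul(Add(-3, -24), Rational(-1, 75)), Mul(369, Rational(-1, 17))) = Add(Mul(-27, Rational(-1, 75)), Rational(-369, 17)) = Add(Rational(9, 25), Rational(-369, 17)) = Rational(-9072, 425)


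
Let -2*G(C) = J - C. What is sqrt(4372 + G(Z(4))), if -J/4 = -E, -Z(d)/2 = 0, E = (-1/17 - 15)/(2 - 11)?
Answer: 22*sqrt(23477)/51 ≈ 66.096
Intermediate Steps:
E = 256/153 (E = (-1*1/17 - 15)/(-9) = (-1/17 - 15)*(-1/9) = -256/17*(-1/9) = 256/153 ≈ 1.6732)
Z(d) = 0 (Z(d) = -2*0 = 0)
J = 1024/153 (J = -(-4)*256/153 = -4*(-256/153) = 1024/153 ≈ 6.6928)
G(C) = -512/153 + C/2 (G(C) = -(1024/153 - C)/2 = -512/153 + C/2)
sqrt(4372 + G(Z(4))) = sqrt(4372 + (-512/153 + (1/2)*0)) = sqrt(4372 + (-512/153 + 0)) = sqrt(4372 - 512/153) = sqrt(668404/153) = 22*sqrt(23477)/51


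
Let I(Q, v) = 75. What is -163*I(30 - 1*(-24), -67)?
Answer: -12225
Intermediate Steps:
-163*I(30 - 1*(-24), -67) = -163*75 = -12225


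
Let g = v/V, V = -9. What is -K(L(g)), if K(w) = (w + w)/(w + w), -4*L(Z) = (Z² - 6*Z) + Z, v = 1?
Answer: -1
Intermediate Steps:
g = -⅑ (g = 1/(-9) = 1*(-⅑) = -⅑ ≈ -0.11111)
L(Z) = -Z²/4 + 5*Z/4 (L(Z) = -((Z² - 6*Z) + Z)/4 = -(Z² - 5*Z)/4 = -Z²/4 + 5*Z/4)
K(w) = 1 (K(w) = (2*w)/((2*w)) = (2*w)*(1/(2*w)) = 1)
-K(L(g)) = -1*1 = -1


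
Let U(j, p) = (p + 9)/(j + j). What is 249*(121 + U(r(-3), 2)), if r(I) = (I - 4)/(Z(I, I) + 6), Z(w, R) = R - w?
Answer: 202686/7 ≈ 28955.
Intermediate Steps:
r(I) = -2/3 + I/6 (r(I) = (I - 4)/((I - I) + 6) = (-4 + I)/(0 + 6) = (-4 + I)/6 = (-4 + I)*(1/6) = -2/3 + I/6)
U(j, p) = (9 + p)/(2*j) (U(j, p) = (9 + p)/((2*j)) = (9 + p)*(1/(2*j)) = (9 + p)/(2*j))
249*(121 + U(r(-3), 2)) = 249*(121 + (9 + 2)/(2*(-2/3 + (1/6)*(-3)))) = 249*(121 + (1/2)*11/(-2/3 - 1/2)) = 249*(121 + (1/2)*11/(-7/6)) = 249*(121 + (1/2)*(-6/7)*11) = 249*(121 - 33/7) = 249*(814/7) = 202686/7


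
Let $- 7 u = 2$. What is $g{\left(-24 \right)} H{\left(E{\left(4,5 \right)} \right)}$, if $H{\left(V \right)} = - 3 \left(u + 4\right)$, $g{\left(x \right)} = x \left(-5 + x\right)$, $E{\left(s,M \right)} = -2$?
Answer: $- \frac{54288}{7} \approx -7755.4$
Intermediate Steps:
$u = - \frac{2}{7}$ ($u = \left(- \frac{1}{7}\right) 2 = - \frac{2}{7} \approx -0.28571$)
$H{\left(V \right)} = - \frac{78}{7}$ ($H{\left(V \right)} = - 3 \left(- \frac{2}{7} + 4\right) = \left(-3\right) \frac{26}{7} = - \frac{78}{7}$)
$g{\left(-24 \right)} H{\left(E{\left(4,5 \right)} \right)} = - 24 \left(-5 - 24\right) \left(- \frac{78}{7}\right) = \left(-24\right) \left(-29\right) \left(- \frac{78}{7}\right) = 696 \left(- \frac{78}{7}\right) = - \frac{54288}{7}$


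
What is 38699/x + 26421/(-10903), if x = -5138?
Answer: -557686295/56019614 ≈ -9.9552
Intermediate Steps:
38699/x + 26421/(-10903) = 38699/(-5138) + 26421/(-10903) = 38699*(-1/5138) + 26421*(-1/10903) = -38699/5138 - 26421/10903 = -557686295/56019614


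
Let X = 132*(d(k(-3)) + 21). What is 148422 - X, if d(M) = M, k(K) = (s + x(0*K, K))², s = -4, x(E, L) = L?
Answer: 139182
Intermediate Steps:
k(K) = (-4 + K)²
X = 9240 (X = 132*((-4 - 3)² + 21) = 132*((-7)² + 21) = 132*(49 + 21) = 132*70 = 9240)
148422 - X = 148422 - 1*9240 = 148422 - 9240 = 139182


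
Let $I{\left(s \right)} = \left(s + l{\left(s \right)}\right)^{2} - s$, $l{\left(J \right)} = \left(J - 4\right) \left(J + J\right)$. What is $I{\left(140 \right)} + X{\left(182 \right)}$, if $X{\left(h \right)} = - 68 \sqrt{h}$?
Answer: $1460768260 - 68 \sqrt{182} \approx 1.4608 \cdot 10^{9}$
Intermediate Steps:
$l{\left(J \right)} = 2 J \left(-4 + J\right)$ ($l{\left(J \right)} = \left(-4 + J\right) 2 J = 2 J \left(-4 + J\right)$)
$I{\left(s \right)} = \left(s + 2 s \left(-4 + s\right)\right)^{2} - s$
$I{\left(140 \right)} + X{\left(182 \right)} = 140 \left(-1 + 140 \left(-7 + 2 \cdot 140\right)^{2}\right) - 68 \sqrt{182} = 140 \left(-1 + 140 \left(-7 + 280\right)^{2}\right) - 68 \sqrt{182} = 140 \left(-1 + 140 \cdot 273^{2}\right) - 68 \sqrt{182} = 140 \left(-1 + 140 \cdot 74529\right) - 68 \sqrt{182} = 140 \left(-1 + 10434060\right) - 68 \sqrt{182} = 140 \cdot 10434059 - 68 \sqrt{182} = 1460768260 - 68 \sqrt{182}$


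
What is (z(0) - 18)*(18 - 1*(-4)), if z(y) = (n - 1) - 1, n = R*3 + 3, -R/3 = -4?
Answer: 418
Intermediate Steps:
R = 12 (R = -3*(-4) = 12)
n = 39 (n = 12*3 + 3 = 36 + 3 = 39)
z(y) = 37 (z(y) = (39 - 1) - 1 = 38 - 1 = 37)
(z(0) - 18)*(18 - 1*(-4)) = (37 - 18)*(18 - 1*(-4)) = 19*(18 + 4) = 19*22 = 418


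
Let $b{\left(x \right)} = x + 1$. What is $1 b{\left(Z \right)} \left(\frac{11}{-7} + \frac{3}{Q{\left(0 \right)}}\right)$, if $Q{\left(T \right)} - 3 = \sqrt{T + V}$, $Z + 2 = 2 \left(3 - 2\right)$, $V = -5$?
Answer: $\frac{- 11 \sqrt{5} + 12 i}{7 \left(\sqrt{5} - 3 i\right)} \approx -0.92857 - 0.47916 i$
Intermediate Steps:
$Z = 0$ ($Z = -2 + 2 \left(3 - 2\right) = -2 + 2 \cdot 1 = -2 + 2 = 0$)
$b{\left(x \right)} = 1 + x$
$Q{\left(T \right)} = 3 + \sqrt{-5 + T}$ ($Q{\left(T \right)} = 3 + \sqrt{T - 5} = 3 + \sqrt{-5 + T}$)
$1 b{\left(Z \right)} \left(\frac{11}{-7} + \frac{3}{Q{\left(0 \right)}}\right) = 1 \left(1 + 0\right) \left(\frac{11}{-7} + \frac{3}{3 + \sqrt{-5 + 0}}\right) = 1 \cdot 1 \left(11 \left(- \frac{1}{7}\right) + \frac{3}{3 + \sqrt{-5}}\right) = 1 \left(- \frac{11}{7} + \frac{3}{3 + i \sqrt{5}}\right) = - \frac{11}{7} + \frac{3}{3 + i \sqrt{5}}$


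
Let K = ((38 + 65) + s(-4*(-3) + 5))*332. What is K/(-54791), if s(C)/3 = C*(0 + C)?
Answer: -322040/54791 ≈ -5.8776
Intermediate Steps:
s(C) = 3*C² (s(C) = 3*(C*(0 + C)) = 3*(C*C) = 3*C²)
K = 322040 (K = ((38 + 65) + 3*(-4*(-3) + 5)²)*332 = (103 + 3*(12 + 5)²)*332 = (103 + 3*17²)*332 = (103 + 3*289)*332 = (103 + 867)*332 = 970*332 = 322040)
K/(-54791) = 322040/(-54791) = 322040*(-1/54791) = -322040/54791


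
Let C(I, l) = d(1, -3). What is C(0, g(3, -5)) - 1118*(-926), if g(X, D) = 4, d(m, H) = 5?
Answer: 1035273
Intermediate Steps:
C(I, l) = 5
C(0, g(3, -5)) - 1118*(-926) = 5 - 1118*(-926) = 5 + 1035268 = 1035273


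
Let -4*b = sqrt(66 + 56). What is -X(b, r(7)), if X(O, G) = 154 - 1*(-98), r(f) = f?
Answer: -252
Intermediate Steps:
b = -sqrt(122)/4 (b = -sqrt(66 + 56)/4 = -sqrt(122)/4 ≈ -2.7613)
X(O, G) = 252 (X(O, G) = 154 + 98 = 252)
-X(b, r(7)) = -1*252 = -252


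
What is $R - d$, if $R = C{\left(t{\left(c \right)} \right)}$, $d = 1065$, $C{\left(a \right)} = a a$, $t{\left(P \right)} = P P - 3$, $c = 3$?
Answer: $-1029$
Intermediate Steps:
$t{\left(P \right)} = -3 + P^{2}$ ($t{\left(P \right)} = P^{2} - 3 = -3 + P^{2}$)
$C{\left(a \right)} = a^{2}$
$R = 36$ ($R = \left(-3 + 3^{2}\right)^{2} = \left(-3 + 9\right)^{2} = 6^{2} = 36$)
$R - d = 36 - 1065 = -1029$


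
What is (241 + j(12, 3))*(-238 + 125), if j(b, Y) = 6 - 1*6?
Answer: -27233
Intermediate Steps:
j(b, Y) = 0 (j(b, Y) = 6 - 6 = 0)
(241 + j(12, 3))*(-238 + 125) = (241 + 0)*(-238 + 125) = 241*(-113) = -27233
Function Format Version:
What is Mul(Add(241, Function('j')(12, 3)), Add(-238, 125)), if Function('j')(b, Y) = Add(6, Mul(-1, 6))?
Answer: -27233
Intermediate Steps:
Function('j')(b, Y) = 0 (Function('j')(b, Y) = Add(6, -6) = 0)
Mul(Add(241, Function('j')(12, 3)), Add(-238, 125)) = Mul(Add(241, 0), Add(-238, 125)) = Mul(241, -113) = -27233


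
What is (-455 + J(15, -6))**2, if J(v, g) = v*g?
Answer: 297025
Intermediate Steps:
J(v, g) = g*v
(-455 + J(15, -6))**2 = (-455 - 6*15)**2 = (-455 - 90)**2 = (-545)**2 = 297025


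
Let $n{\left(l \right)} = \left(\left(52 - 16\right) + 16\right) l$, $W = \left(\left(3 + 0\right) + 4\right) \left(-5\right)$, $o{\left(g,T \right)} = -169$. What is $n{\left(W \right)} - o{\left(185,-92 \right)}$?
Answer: $-1651$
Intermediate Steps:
$W = -35$ ($W = \left(3 + 4\right) \left(-5\right) = 7 \left(-5\right) = -35$)
$n{\left(l \right)} = 52 l$ ($n{\left(l \right)} = \left(36 + 16\right) l = 52 l$)
$n{\left(W \right)} - o{\left(185,-92 \right)} = 52 \left(-35\right) - -169 = -1820 + 169 = -1651$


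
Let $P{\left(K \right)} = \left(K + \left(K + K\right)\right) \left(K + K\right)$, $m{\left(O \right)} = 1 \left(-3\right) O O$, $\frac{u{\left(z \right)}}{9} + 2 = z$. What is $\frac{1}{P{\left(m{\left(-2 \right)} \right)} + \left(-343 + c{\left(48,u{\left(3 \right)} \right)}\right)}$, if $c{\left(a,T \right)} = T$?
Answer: $\frac{1}{530} \approx 0.0018868$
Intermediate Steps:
$u{\left(z \right)} = -18 + 9 z$
$m{\left(O \right)} = - 3 O^{2}$ ($m{\left(O \right)} = - 3 O O = - 3 O^{2}$)
$P{\left(K \right)} = 6 K^{2}$ ($P{\left(K \right)} = \left(K + 2 K\right) 2 K = 3 K 2 K = 6 K^{2}$)
$\frac{1}{P{\left(m{\left(-2 \right)} \right)} + \left(-343 + c{\left(48,u{\left(3 \right)} \right)}\right)} = \frac{1}{6 \left(- 3 \left(-2\right)^{2}\right)^{2} + \left(-343 + \left(-18 + 9 \cdot 3\right)\right)} = \frac{1}{6 \left(\left(-3\right) 4\right)^{2} + \left(-343 + \left(-18 + 27\right)\right)} = \frac{1}{6 \left(-12\right)^{2} + \left(-343 + 9\right)} = \frac{1}{6 \cdot 144 - 334} = \frac{1}{864 - 334} = \frac{1}{530}$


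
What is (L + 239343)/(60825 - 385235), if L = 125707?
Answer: -36505/32441 ≈ -1.1253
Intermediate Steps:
(L + 239343)/(60825 - 385235) = (125707 + 239343)/(60825 - 385235) = 365050/(-324410) = 365050*(-1/324410) = -36505/32441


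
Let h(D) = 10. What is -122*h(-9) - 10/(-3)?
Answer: -3650/3 ≈ -1216.7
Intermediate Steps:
-122*h(-9) - 10/(-3) = -122*10 - 10/(-3) = -1220 - 10*(-⅓) = -1220 + 10/3 = -3650/3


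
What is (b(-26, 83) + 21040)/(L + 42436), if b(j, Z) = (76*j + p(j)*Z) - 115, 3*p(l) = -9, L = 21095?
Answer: 18700/63531 ≈ 0.29434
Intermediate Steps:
p(l) = -3 (p(l) = (⅓)*(-9) = -3)
b(j, Z) = -115 - 3*Z + 76*j (b(j, Z) = (76*j - 3*Z) - 115 = (-3*Z + 76*j) - 115 = -115 - 3*Z + 76*j)
(b(-26, 83) + 21040)/(L + 42436) = ((-115 - 3*83 + 76*(-26)) + 21040)/(21095 + 42436) = ((-115 - 249 - 1976) + 21040)/63531 = (-2340 + 21040)*(1/63531) = 18700*(1/63531) = 18700/63531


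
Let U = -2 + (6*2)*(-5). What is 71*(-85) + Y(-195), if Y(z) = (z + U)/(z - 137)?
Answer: -2003363/332 ≈ -6034.2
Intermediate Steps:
U = -62 (U = -2 + 12*(-5) = -2 - 60 = -62)
Y(z) = (-62 + z)/(-137 + z) (Y(z) = (z - 62)/(z - 137) = (-62 + z)/(-137 + z))
71*(-85) + Y(-195) = 71*(-85) + (-62 - 195)/(-137 - 195) = -6035 - 257/(-332) = -6035 - 1/332*(-257) = -6035 + 257/332 = -2003363/332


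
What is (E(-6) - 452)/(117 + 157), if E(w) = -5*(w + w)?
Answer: -196/137 ≈ -1.4307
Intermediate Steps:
E(w) = -10*w
(E(-6) - 452)/(117 + 157) = (-10*(-6) - 452)/(117 + 157) = (60 - 452)/274 = -392*1/274 = -196/137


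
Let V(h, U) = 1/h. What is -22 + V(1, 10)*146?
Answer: 124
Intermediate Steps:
-22 + V(1, 10)*146 = -22 + 146/1 = -22 + 1*146 = -22 + 146 = 124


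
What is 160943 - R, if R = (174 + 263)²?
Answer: -30026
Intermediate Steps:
R = 190969 (R = 437² = 190969)
160943 - R = 160943 - 1*190969 = 160943 - 190969 = -30026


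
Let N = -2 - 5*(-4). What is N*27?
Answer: 486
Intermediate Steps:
N = 18 (N = -2 + 20 = 18)
N*27 = 18*27 = 486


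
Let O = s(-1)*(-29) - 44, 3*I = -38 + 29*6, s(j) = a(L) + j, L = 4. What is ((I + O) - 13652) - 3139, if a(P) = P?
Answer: -50630/3 ≈ -16877.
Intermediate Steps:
s(j) = 4 + j
I = 136/3 (I = (-38 + 29*6)/3 = (-38 + 174)/3 = (1/3)*136 = 136/3 ≈ 45.333)
O = -131 (O = (4 - 1)*(-29) - 44 = 3*(-29) - 44 = -87 - 44 = -131)
((I + O) - 13652) - 3139 = ((136/3 - 131) - 13652) - 3139 = (-257/3 - 13652) - 3139 = -41213/3 - 3139 = -50630/3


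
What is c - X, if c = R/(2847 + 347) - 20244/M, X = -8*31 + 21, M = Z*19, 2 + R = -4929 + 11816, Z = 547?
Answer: 7542216403/33195242 ≈ 227.21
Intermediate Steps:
R = 6885 (R = -2 + (-4929 + 11816) = -2 + 6887 = 6885)
M = 10393 (M = 547*19 = 10393)
X = -227 (X = -248 + 21 = -227)
c = 6896469/33195242 (c = 6885/(2847 + 347) - 20244/10393 = 6885/3194 - 20244*1/10393 = 6885*(1/3194) - 20244/10393 = 6885/3194 - 20244/10393 = 6896469/33195242 ≈ 0.20775)
c - X = 6896469/33195242 - 1*(-227) = 6896469/33195242 + 227 = 7542216403/33195242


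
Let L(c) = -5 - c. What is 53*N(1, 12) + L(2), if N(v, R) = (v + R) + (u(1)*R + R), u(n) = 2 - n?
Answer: 1954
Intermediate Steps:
N(v, R) = v + 3*R (N(v, R) = (v + R) + ((2 - 1*1)*R + R) = (R + v) + ((2 - 1)*R + R) = (R + v) + (1*R + R) = (R + v) + (R + R) = (R + v) + 2*R = v + 3*R)
53*N(1, 12) + L(2) = 53*(1 + 3*12) + (-5 - 1*2) = 53*(1 + 36) + (-5 - 2) = 53*37 - 7 = 1961 - 7 = 1954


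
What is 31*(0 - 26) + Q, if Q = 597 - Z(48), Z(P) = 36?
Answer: -245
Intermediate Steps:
Q = 561 (Q = 597 - 1*36 = 597 - 36 = 561)
31*(0 - 26) + Q = 31*(0 - 26) + 561 = 31*(-26) + 561 = -806 + 561 = -245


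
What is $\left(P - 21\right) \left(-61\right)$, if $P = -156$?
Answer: $10797$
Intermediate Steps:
$\left(P - 21\right) \left(-61\right) = \left(-156 - 21\right) \left(-61\right) = \left(-177\right) \left(-61\right) = 10797$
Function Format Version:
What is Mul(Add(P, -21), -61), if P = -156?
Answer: 10797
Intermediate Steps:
Mul(Add(P, -21), -61) = Mul(Add(-156, -21), -61) = Mul(-177, -61) = 10797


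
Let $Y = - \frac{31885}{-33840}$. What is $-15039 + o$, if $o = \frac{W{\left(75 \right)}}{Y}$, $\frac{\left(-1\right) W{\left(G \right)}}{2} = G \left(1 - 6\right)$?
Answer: $- \frac{90827703}{6377} \approx -14243.0$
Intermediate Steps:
$W{\left(G \right)} = 10 G$ ($W{\left(G \right)} = - 2 G \left(1 - 6\right) = - 2 G \left(-5\right) = - 2 \left(- 5 G\right) = 10 G$)
$Y = \frac{6377}{6768}$ ($Y = \left(-31885\right) \left(- \frac{1}{33840}\right) = \frac{6377}{6768} \approx 0.94223$)
$o = \frac{5076000}{6377}$ ($o = \frac{10 \cdot 75}{\frac{6377}{6768}} = 750 \cdot \frac{6768}{6377} = \frac{5076000}{6377} \approx 795.99$)
$-15039 + o = -15039 + \frac{5076000}{6377} = - \frac{90827703}{6377}$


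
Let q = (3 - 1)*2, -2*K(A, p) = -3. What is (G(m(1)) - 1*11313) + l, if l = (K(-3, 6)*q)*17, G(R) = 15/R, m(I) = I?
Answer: -11196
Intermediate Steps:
K(A, p) = 3/2 (K(A, p) = -1/2*(-3) = 3/2)
q = 4 (q = 2*2 = 4)
l = 102 (l = ((3/2)*4)*17 = 6*17 = 102)
(G(m(1)) - 1*11313) + l = (15/1 - 1*11313) + 102 = (15*1 - 11313) + 102 = (15 - 11313) + 102 = -11298 + 102 = -11196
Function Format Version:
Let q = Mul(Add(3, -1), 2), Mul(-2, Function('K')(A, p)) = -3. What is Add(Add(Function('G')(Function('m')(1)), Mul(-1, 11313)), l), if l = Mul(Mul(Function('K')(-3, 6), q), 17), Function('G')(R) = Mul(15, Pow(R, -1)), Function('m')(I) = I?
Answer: -11196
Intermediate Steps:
Function('K')(A, p) = Rational(3, 2) (Function('K')(A, p) = Mul(Rational(-1, 2), -3) = Rational(3, 2))
q = 4 (q = Mul(2, 2) = 4)
l = 102 (l = Mul(Mul(Rational(3, 2), 4), 17) = Mul(6, 17) = 102)
Add(Add(Function('G')(Function('m')(1)), Mul(-1, 11313)), l) = Add(Add(Mul(15, Pow(1, -1)), Mul(-1, 11313)), 102) = Add(Add(Mul(15, 1), -11313), 102) = Add(Add(15, -11313), 102) = Add(-11298, 102) = -11196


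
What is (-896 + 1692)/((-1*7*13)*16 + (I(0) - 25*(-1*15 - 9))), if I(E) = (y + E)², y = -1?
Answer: -796/855 ≈ -0.93099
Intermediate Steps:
I(E) = (-1 + E)²
(-896 + 1692)/((-1*7*13)*16 + (I(0) - 25*(-1*15 - 9))) = (-896 + 1692)/((-1*7*13)*16 + ((-1 + 0)² - 25*(-1*15 - 9))) = 796/(-7*13*16 + ((-1)² - 25*(-15 - 9))) = 796/(-91*16 + (1 - 25*(-24))) = 796/(-1456 + (1 + 600)) = 796/(-1456 + 601) = 796/(-855) = 796*(-1/855) = -796/855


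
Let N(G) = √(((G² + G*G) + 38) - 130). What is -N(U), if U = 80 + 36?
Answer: -6*√745 ≈ -163.77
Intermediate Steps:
U = 116
N(G) = √(-92 + 2*G²) (N(G) = √(((G² + G²) + 38) - 130) = √((2*G² + 38) - 130) = √((38 + 2*G²) - 130) = √(-92 + 2*G²))
-N(U) = -√(-92 + 2*116²) = -√(-92 + 2*13456) = -√(-92 + 26912) = -√26820 = -6*√745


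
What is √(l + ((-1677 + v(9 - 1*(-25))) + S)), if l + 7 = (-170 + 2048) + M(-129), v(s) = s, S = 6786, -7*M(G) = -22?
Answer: 4*√21490/7 ≈ 83.768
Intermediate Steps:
M(G) = 22/7 (M(G) = -⅐*(-22) = 22/7)
l = 13119/7 (l = -7 + ((-170 + 2048) + 22/7) = -7 + (1878 + 22/7) = -7 + 13168/7 = 13119/7 ≈ 1874.1)
√(l + ((-1677 + v(9 - 1*(-25))) + S)) = √(13119/7 + ((-1677 + (9 - 1*(-25))) + 6786)) = √(13119/7 + ((-1677 + (9 + 25)) + 6786)) = √(13119/7 + ((-1677 + 34) + 6786)) = √(13119/7 + (-1643 + 6786)) = √(13119/7 + 5143) = √(49120/7) = 4*√21490/7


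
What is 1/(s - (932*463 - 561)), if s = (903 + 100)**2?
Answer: 1/575054 ≈ 1.7390e-6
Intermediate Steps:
s = 1006009 (s = 1003**2 = 1006009)
1/(s - (932*463 - 561)) = 1/(1006009 - (932*463 - 561)) = 1/(1006009 - (431516 - 561)) = 1/(1006009 - 1*430955) = 1/(1006009 - 430955) = 1/575054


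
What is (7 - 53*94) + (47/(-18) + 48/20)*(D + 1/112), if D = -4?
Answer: -16713169/3360 ≈ -4974.2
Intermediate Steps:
(7 - 53*94) + (47/(-18) + 48/20)*(D + 1/112) = (7 - 53*94) + (47/(-18) + 48/20)*(-4 + 1/112) = (7 - 4982) + (47*(-1/18) + 48*(1/20))*(-4 + 1/112) = -4975 + (-47/18 + 12/5)*(-447/112) = -4975 - 19/90*(-447/112) = -4975 + 2831/3360 = -16713169/3360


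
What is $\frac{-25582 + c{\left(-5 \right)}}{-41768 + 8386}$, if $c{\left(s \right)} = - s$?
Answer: $\frac{25577}{33382} \approx 0.76619$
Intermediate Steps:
$\frac{-25582 + c{\left(-5 \right)}}{-41768 + 8386} = \frac{-25582 - -5}{-41768 + 8386} = \frac{-25582 + 5}{-33382} = \left(-25577\right) \left(- \frac{1}{33382}\right) = \frac{25577}{33382}$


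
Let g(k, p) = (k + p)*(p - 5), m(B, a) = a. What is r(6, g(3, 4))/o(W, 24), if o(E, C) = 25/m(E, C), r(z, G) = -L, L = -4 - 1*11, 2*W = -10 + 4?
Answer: 72/5 ≈ 14.400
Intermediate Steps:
W = -3 (W = (-10 + 4)/2 = (½)*(-6) = -3)
g(k, p) = (-5 + p)*(k + p) (g(k, p) = (k + p)*(-5 + p) = (-5 + p)*(k + p))
L = -15 (L = -4 - 11 = -15)
r(z, G) = 15 (r(z, G) = -1*(-15) = 15)
o(E, C) = 25/C
r(6, g(3, 4))/o(W, 24) = 15/((25/24)) = 15/((25*(1/24))) = 15/(25/24) = 15*(24/25) = 72/5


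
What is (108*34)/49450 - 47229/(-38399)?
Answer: 28796223/22079425 ≈ 1.3042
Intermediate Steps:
(108*34)/49450 - 47229/(-38399) = 3672*(1/49450) - 47229*(-1/38399) = 1836/24725 + 47229/38399 = 28796223/22079425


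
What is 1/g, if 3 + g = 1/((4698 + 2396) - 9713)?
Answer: -2619/7858 ≈ -0.33329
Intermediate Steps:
g = -7858/2619 (g = -3 + 1/((4698 + 2396) - 9713) = -3 + 1/(7094 - 9713) = -3 + 1/(-2619) = -3 - 1/2619 = -7858/2619 ≈ -3.0004)
1/g = 1/(-7858/2619) = -2619/7858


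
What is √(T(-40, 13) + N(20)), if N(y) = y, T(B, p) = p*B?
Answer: 10*I*√5 ≈ 22.361*I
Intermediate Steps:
T(B, p) = B*p
√(T(-40, 13) + N(20)) = √(-40*13 + 20) = √(-520 + 20) = √(-500) = 10*I*√5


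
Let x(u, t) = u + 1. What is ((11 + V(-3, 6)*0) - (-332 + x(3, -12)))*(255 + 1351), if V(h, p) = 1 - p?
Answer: 544434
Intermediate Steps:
x(u, t) = 1 + u
((11 + V(-3, 6)*0) - (-332 + x(3, -12)))*(255 + 1351) = ((11 + (1 - 1*6)*0) - (-332 + (1 + 3)))*(255 + 1351) = ((11 + (1 - 6)*0) - (-332 + 4))*1606 = ((11 - 5*0) - 1*(-328))*1606 = ((11 + 0) + 328)*1606 = (11 + 328)*1606 = 339*1606 = 544434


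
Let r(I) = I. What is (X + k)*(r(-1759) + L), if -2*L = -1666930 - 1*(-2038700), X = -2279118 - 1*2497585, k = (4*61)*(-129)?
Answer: 902225940276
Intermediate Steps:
k = -31476 (k = 244*(-129) = -31476)
X = -4776703 (X = -2279118 - 2497585 = -4776703)
L = -185885 (L = -(-1666930 - 1*(-2038700))/2 = -(-1666930 + 2038700)/2 = -½*371770 = -185885)
(X + k)*(r(-1759) + L) = (-4776703 - 31476)*(-1759 - 185885) = -4808179*(-187644) = 902225940276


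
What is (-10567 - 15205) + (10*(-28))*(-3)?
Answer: -24932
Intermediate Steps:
(-10567 - 15205) + (10*(-28))*(-3) = -25772 - 280*(-3) = -25772 + 840 = -24932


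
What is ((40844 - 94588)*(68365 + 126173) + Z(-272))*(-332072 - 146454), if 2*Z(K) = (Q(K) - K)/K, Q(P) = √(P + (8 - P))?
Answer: 5003109091898335 + 239263*√2/136 ≈ 5.0031e+15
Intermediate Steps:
Q(P) = 2*√2 (Q(P) = √8 = 2*√2)
Z(K) = (-K + 2*√2)/(2*K) (Z(K) = ((2*√2 - K)/K)/2 = ((-K + 2*√2)/K)/2 = (-K + 2*√2)/(2*K))
((40844 - 94588)*(68365 + 126173) + Z(-272))*(-332072 - 146454) = ((40844 - 94588)*(68365 + 126173) + (√2 - ½*(-272))/(-272))*(-332072 - 146454) = (-53744*194538 - (√2 + 136)/272)*(-478526) = (-10455250272 - (136 + √2)/272)*(-478526) = (-10455250272 + (-½ - √2/272))*(-478526) = (-20910500545/2 - √2/272)*(-478526) = 5003109091898335 + 239263*√2/136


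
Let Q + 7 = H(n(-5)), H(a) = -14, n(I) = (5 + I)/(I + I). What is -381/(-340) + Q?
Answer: -6759/340 ≈ -19.879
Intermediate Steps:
n(I) = (5 + I)/(2*I) (n(I) = (5 + I)/((2*I)) = (5 + I)*(1/(2*I)) = (5 + I)/(2*I))
Q = -21 (Q = -7 - 14 = -21)
-381/(-340) + Q = -381/(-340) - 21 = -381*(-1/340) - 21 = 381/340 - 21 = -6759/340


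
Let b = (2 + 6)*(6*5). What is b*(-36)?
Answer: -8640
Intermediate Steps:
b = 240 (b = 8*30 = 240)
b*(-36) = 240*(-36) = -8640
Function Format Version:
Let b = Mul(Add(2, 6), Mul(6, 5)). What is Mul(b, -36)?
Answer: -8640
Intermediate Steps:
b = 240 (b = Mul(8, 30) = 240)
Mul(b, -36) = Mul(240, -36) = -8640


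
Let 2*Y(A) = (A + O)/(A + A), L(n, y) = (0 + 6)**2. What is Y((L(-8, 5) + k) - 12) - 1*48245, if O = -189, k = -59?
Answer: -241217/5 ≈ -48243.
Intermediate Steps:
L(n, y) = 36 (L(n, y) = 6**2 = 36)
Y(A) = (-189 + A)/(4*A) (Y(A) = ((A - 189)/(A + A))/2 = ((-189 + A)/((2*A)))/2 = ((-189 + A)*(1/(2*A)))/2 = ((-189 + A)/(2*A))/2 = (-189 + A)/(4*A))
Y((L(-8, 5) + k) - 12) - 1*48245 = (-189 + ((36 - 59) - 12))/(4*((36 - 59) - 12)) - 1*48245 = (-189 + (-23 - 12))/(4*(-23 - 12)) - 48245 = (1/4)*(-189 - 35)/(-35) - 48245 = (1/4)*(-1/35)*(-224) - 48245 = 8/5 - 48245 = -241217/5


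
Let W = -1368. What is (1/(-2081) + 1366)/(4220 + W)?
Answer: 2842645/5935012 ≈ 0.47896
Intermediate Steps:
(1/(-2081) + 1366)/(4220 + W) = (1/(-2081) + 1366)/(4220 - 1368) = (-1/2081 + 1366)/2852 = (2842645/2081)*(1/2852) = 2842645/5935012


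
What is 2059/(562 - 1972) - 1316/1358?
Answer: -332263/136770 ≈ -2.4294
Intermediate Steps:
2059/(562 - 1972) - 1316/1358 = 2059/(-1410) - 1316*1/1358 = 2059*(-1/1410) - 94/97 = -2059/1410 - 94/97 = -332263/136770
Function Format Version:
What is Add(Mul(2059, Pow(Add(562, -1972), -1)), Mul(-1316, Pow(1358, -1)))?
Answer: Rational(-332263, 136770) ≈ -2.4294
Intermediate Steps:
Add(Mul(2059, Pow(Add(562, -1972), -1)), Mul(-1316, Pow(1358, -1))) = Add(Mul(2059, Pow(-1410, -1)), Mul(-1316, Rational(1, 1358))) = Add(Mul(2059, Rational(-1, 1410)), Rational(-94, 97)) = Add(Rational(-2059, 1410), Rational(-94, 97)) = Rational(-332263, 136770)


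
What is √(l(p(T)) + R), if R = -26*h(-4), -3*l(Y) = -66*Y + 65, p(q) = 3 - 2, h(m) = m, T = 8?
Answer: √939/3 ≈ 10.214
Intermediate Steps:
p(q) = 1
l(Y) = -65/3 + 22*Y (l(Y) = -(-66*Y + 65)/3 = -(65 - 66*Y)/3 = -65/3 + 22*Y)
R = 104 (R = -26*(-4) = 104)
√(l(p(T)) + R) = √((-65/3 + 22*1) + 104) = √((-65/3 + 22) + 104) = √(⅓ + 104) = √(313/3) = √939/3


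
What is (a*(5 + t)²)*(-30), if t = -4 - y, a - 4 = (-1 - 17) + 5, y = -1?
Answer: 1080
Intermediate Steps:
a = -9 (a = 4 + ((-1 - 17) + 5) = 4 + (-18 + 5) = 4 - 13 = -9)
t = -3 (t = -4 - 1*(-1) = -4 + 1 = -3)
(a*(5 + t)²)*(-30) = -9*(5 - 3)²*(-30) = -9*2²*(-30) = -9*4*(-30) = -36*(-30) = 1080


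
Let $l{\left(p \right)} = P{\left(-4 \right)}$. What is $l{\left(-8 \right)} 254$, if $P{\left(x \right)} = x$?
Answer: $-1016$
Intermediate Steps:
$l{\left(p \right)} = -4$
$l{\left(-8 \right)} 254 = \left(-4\right) 254 = -1016$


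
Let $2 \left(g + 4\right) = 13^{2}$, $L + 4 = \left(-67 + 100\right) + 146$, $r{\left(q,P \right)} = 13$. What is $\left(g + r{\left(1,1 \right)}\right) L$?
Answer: $\frac{32725}{2} \approx 16363.0$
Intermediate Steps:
$L = 175$ ($L = -4 + \left(\left(-67 + 100\right) + 146\right) = -4 + \left(33 + 146\right) = -4 + 179 = 175$)
$g = \frac{161}{2}$ ($g = -4 + \frac{13^{2}}{2} = -4 + \frac{1}{2} \cdot 169 = -4 + \frac{169}{2} = \frac{161}{2} \approx 80.5$)
$\left(g + r{\left(1,1 \right)}\right) L = \left(\frac{161}{2} + 13\right) 175 = \frac{187}{2} \cdot 175 = \frac{32725}{2}$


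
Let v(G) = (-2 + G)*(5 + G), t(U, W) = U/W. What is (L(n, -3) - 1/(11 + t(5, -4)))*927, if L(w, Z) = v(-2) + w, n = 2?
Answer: -121746/13 ≈ -9365.1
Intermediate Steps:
L(w, Z) = -12 + w (L(w, Z) = (-10 + (-2)² + 3*(-2)) + w = (-10 + 4 - 6) + w = -12 + w)
(L(n, -3) - 1/(11 + t(5, -4)))*927 = ((-12 + 2) - 1/(11 + 5/(-4)))*927 = (-10 - 1/(11 + 5*(-¼)))*927 = (-10 - 1/(11 - 5/4))*927 = (-10 - 1/39/4)*927 = (-10 - 1*4/39)*927 = (-10 - 4/39)*927 = -394/39*927 = -121746/13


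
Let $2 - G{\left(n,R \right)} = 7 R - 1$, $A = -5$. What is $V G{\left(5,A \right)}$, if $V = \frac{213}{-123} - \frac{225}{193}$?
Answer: $- \frac{871264}{7913} \approx -110.11$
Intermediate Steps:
$G{\left(n,R \right)} = 3 - 7 R$ ($G{\left(n,R \right)} = 2 - \left(7 R - 1\right) = 2 - \left(-1 + 7 R\right) = 3 - 7 R$)
$V = - \frac{22928}{7913}$ ($V = 213 \left(- \frac{1}{123}\right) - \frac{225}{193} = - \frac{71}{41} - \frac{225}{193} = - \frac{22928}{7913} \approx -2.8975$)
$V G{\left(5,A \right)} = - \frac{22928 \left(3 - -35\right)}{7913} = - \frac{22928 \left(3 + 35\right)}{7913} = \left(- \frac{22928}{7913}\right) 38 = - \frac{871264}{7913}$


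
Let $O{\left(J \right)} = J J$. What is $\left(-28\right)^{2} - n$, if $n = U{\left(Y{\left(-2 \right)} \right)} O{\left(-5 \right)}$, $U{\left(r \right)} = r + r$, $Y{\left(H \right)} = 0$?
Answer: $784$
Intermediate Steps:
$O{\left(J \right)} = J^{2}$
$U{\left(r \right)} = 2 r$
$n = 0$ ($n = 2 \cdot 0 \left(-5\right)^{2} = 0 \cdot 25 = 0$)
$\left(-28\right)^{2} - n = \left(-28\right)^{2} - 0 = 784 + 0 = 784$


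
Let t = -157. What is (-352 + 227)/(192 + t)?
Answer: -25/7 ≈ -3.5714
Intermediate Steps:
(-352 + 227)/(192 + t) = (-352 + 227)/(192 - 157) = -125/35 = -125*1/35 = -25/7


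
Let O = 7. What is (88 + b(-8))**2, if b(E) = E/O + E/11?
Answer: 43983424/5929 ≈ 7418.4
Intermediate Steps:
b(E) = 18*E/77 (b(E) = E/7 + E/11 = 18*E/77)
(88 + b(-8))**2 = (88 + (18/77)*(-8))**2 = (88 - 144/77)**2 = (6632/77)**2 = 43983424/5929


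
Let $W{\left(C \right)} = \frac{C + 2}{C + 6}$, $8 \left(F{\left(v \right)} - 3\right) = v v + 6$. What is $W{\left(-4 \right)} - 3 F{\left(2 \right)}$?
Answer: $- \frac{55}{4} \approx -13.75$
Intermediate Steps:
$F{\left(v \right)} = \frac{15}{4} + \frac{v^{2}}{8}$ ($F{\left(v \right)} = 3 + \frac{v v + 6}{8} = 3 + \frac{v^{2} + 6}{8} = 3 + \frac{6 + v^{2}}{8} = 3 + \left(\frac{3}{4} + \frac{v^{2}}{8}\right) = \frac{15}{4} + \frac{v^{2}}{8}$)
$W{\left(C \right)} = \frac{2 + C}{6 + C}$
$W{\left(-4 \right)} - 3 F{\left(2 \right)} = \frac{2 - 4}{6 - 4} - 3 \left(\frac{15}{4} + \frac{2^{2}}{8}\right) = \frac{1}{2} \left(-2\right) - 3 \left(\frac{15}{4} + \frac{1}{8} \cdot 4\right) = \frac{1}{2} \left(-2\right) - 3 \left(\frac{15}{4} + \frac{1}{2}\right) = -1 - \frac{51}{4} = - \frac{55}{4}$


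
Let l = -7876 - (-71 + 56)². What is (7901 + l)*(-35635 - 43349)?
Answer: 15796800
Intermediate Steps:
l = -8101 (l = -7876 - 1*(-15)² = -7876 - 1*225 = -7876 - 225 = -8101)
(7901 + l)*(-35635 - 43349) = (7901 - 8101)*(-35635 - 43349) = -200*(-78984) = 15796800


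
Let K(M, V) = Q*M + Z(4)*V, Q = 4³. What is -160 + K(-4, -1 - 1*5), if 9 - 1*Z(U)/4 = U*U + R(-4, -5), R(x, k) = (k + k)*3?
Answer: -968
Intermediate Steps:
R(x, k) = 6*k (R(x, k) = (2*k)*3 = 6*k)
Z(U) = 156 - 4*U² (Z(U) = 36 - 4*(U*U + 6*(-5)) = 36 - 4*(U² - 30) = 36 - 4*(-30 + U²) = 36 + (120 - 4*U²) = 156 - 4*U²)
Q = 64
K(M, V) = 64*M + 92*V (K(M, V) = 64*M + (156 - 4*4²)*V = 64*M + (156 - 4*16)*V = 64*M + (156 - 64)*V = 64*M + 92*V)
-160 + K(-4, -1 - 1*5) = -160 + (64*(-4) + 92*(-1 - 1*5)) = -160 + (-256 + 92*(-1 - 5)) = -160 + (-256 + 92*(-6)) = -160 + (-256 - 552) = -160 - 808 = -968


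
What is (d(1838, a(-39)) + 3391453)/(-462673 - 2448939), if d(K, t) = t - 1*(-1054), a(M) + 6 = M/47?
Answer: -3623807/3110131 ≈ -1.1652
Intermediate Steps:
a(M) = -6 + M/47
d(K, t) = 1054 + t (d(K, t) = t + 1054 = 1054 + t)
(d(1838, a(-39)) + 3391453)/(-462673 - 2448939) = ((1054 + (-6 + (1/47)*(-39))) + 3391453)/(-462673 - 2448939) = ((1054 + (-6 - 39/47)) + 3391453)/(-2911612) = ((1054 - 321/47) + 3391453)*(-1/2911612) = (49217/47 + 3391453)*(-1/2911612) = (159447508/47)*(-1/2911612) = -3623807/3110131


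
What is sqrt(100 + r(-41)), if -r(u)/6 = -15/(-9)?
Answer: 3*sqrt(10) ≈ 9.4868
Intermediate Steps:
r(u) = -10 (r(u) = -(-90)/(-9) = -(-90)*(-1)/9 = -6*5/3 = -10)
sqrt(100 + r(-41)) = sqrt(100 - 10) = sqrt(90) = 3*sqrt(10)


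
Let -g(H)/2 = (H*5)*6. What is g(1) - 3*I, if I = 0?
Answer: -60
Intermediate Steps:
g(H) = -60*H (g(H) = -2*H*5*6 = -2*5*H*6 = -60*H)
g(1) - 3*I = -60*1 - 3*0 = -60 + 0 = -60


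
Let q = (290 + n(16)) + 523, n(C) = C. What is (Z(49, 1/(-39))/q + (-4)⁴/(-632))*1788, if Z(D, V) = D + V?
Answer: -526686392/851383 ≈ -618.62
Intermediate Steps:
q = 829 (q = (290 + 16) + 523 = 306 + 523 = 829)
(Z(49, 1/(-39))/q + (-4)⁴/(-632))*1788 = ((49 + 1/(-39))/829 + (-4)⁴/(-632))*1788 = ((49 - 1/39)*(1/829) + 256*(-1/632))*1788 = ((1910/39)*(1/829) - 32/79)*1788 = (1910/32331 - 32/79)*1788 = -883702/2554149*1788 = -526686392/851383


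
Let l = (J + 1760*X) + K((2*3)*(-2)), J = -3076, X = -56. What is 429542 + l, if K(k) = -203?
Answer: 327703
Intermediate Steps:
l = -101839 (l = (-3076 + 1760*(-56)) - 203 = (-3076 - 98560) - 203 = -101636 - 203 = -101839)
429542 + l = 429542 - 101839 = 327703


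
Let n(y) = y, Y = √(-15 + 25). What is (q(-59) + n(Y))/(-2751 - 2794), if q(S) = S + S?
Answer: 118/5545 - √10/5545 ≈ 0.020710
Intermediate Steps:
Y = √10 ≈ 3.1623
q(S) = 2*S
(q(-59) + n(Y))/(-2751 - 2794) = (2*(-59) + √10)/(-2751 - 2794) = (-118 + √10)/(-5545) = (-118 + √10)*(-1/5545) = 118/5545 - √10/5545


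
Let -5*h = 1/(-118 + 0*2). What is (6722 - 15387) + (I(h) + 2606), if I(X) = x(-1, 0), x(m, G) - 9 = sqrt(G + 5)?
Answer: -6050 + sqrt(5) ≈ -6047.8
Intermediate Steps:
h = 1/590 (h = -1/(5*(-118 + 0*2)) = -1/(5*(-118 + 0)) = -1/5/(-118) = -1/5*(-1/118) = 1/590 ≈ 0.0016949)
x(m, G) = 9 + sqrt(5 + G) (x(m, G) = 9 + sqrt(G + 5) = 9 + sqrt(5 + G))
I(X) = 9 + sqrt(5) (I(X) = 9 + sqrt(5 + 0) = 9 + sqrt(5))
(6722 - 15387) + (I(h) + 2606) = (6722 - 15387) + ((9 + sqrt(5)) + 2606) = -8665 + (2615 + sqrt(5)) = -6050 + sqrt(5)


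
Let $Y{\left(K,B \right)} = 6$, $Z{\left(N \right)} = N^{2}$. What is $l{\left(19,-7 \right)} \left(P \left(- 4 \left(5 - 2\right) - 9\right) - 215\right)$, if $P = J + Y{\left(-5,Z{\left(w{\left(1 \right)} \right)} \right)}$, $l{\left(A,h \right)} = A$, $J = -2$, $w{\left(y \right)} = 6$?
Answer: $-5681$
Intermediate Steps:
$P = 4$ ($P = -2 + 6 = 4$)
$l{\left(19,-7 \right)} \left(P \left(- 4 \left(5 - 2\right) - 9\right) - 215\right) = 19 \left(4 \left(- 4 \left(5 - 2\right) - 9\right) - 215\right) = 19 \left(4 \left(\left(-4\right) 3 - 9\right) - 215\right) = 19 \left(4 \left(-12 - 9\right) - 215\right) = 19 \left(4 \left(-21\right) - 215\right) = 19 \left(-84 - 215\right) = 19 \left(-299\right) = -5681$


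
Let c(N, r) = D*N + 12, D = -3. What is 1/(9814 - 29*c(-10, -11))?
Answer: 1/8596 ≈ 0.00011633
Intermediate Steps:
c(N, r) = 12 - 3*N (c(N, r) = -3*N + 12 = 12 - 3*N)
1/(9814 - 29*c(-10, -11)) = 1/(9814 - 29*(12 - 3*(-10))) = 1/(9814 - 29*(12 + 30)) = 1/(9814 - 29*42) = 1/(9814 - 1218) = 1/8596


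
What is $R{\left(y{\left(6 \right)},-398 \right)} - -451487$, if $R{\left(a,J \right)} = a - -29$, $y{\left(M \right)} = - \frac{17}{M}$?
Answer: $\frac{2709079}{6} \approx 4.5151 \cdot 10^{5}$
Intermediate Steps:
$R{\left(a,J \right)} = 29 + a$ ($R{\left(a,J \right)} = a + 29 = 29 + a$)
$R{\left(y{\left(6 \right)},-398 \right)} - -451487 = \left(29 - \frac{17}{6}\right) - -451487 = \left(29 - \frac{17}{6}\right) + 451487 = \frac{157}{6} + 451487 = \frac{2709079}{6}$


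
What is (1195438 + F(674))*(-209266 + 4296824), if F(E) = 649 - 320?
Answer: 4887766966986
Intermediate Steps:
F(E) = 329
(1195438 + F(674))*(-209266 + 4296824) = (1195438 + 329)*(-209266 + 4296824) = 1195767*4087558 = 4887766966986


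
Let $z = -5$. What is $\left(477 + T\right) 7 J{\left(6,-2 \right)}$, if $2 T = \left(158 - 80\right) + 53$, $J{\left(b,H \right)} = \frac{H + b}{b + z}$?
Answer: $15190$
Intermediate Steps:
$J{\left(b,H \right)} = \frac{H + b}{-5 + b}$ ($J{\left(b,H \right)} = \frac{H + b}{b - 5} = \frac{H + b}{-5 + b}$)
$T = \frac{131}{2}$ ($T = \frac{\left(158 - 80\right) + 53}{2} = \frac{78 + 53}{2} = \frac{1}{2} \cdot 131 = \frac{131}{2} \approx 65.5$)
$\left(477 + T\right) 7 J{\left(6,-2 \right)} = \left(477 + \frac{131}{2}\right) 7 \frac{-2 + 6}{-5 + 6} = \frac{1085 \cdot 7 \cdot 1^{-1} \cdot 4}{2} = \frac{1085 \cdot 7 \cdot 1 \cdot 4}{2} = \frac{1085 \cdot 7 \cdot 4}{2} = \frac{1085}{2} \cdot 28 = 15190$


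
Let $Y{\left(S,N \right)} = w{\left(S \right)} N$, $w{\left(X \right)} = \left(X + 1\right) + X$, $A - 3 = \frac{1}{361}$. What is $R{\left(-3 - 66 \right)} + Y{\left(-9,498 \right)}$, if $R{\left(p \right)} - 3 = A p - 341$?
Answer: $- \frac{3253040}{361} \approx -9011.2$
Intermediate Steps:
$A = \frac{1084}{361}$ ($A = 3 + \frac{1}{361} = \frac{1084}{361} \approx 3.0028$)
$R{\left(p \right)} = -338 + \frac{1084 p}{361}$ ($R{\left(p \right)} = 3 + \left(\frac{1084 p}{361} - 341\right) = 3 + \left(-341 + \frac{1084 p}{361}\right) = -338 + \frac{1084 p}{361}$)
$w{\left(X \right)} = 1 + 2 X$ ($w{\left(X \right)} = \left(1 + X\right) + X = 1 + 2 X$)
$Y{\left(S,N \right)} = N \left(1 + 2 S\right)$ ($Y{\left(S,N \right)} = \left(1 + 2 S\right) N = N \left(1 + 2 S\right)$)
$R{\left(-3 - 66 \right)} + Y{\left(-9,498 \right)} = \left(-338 + \frac{1084 \left(-3 - 66\right)}{361}\right) + 498 \left(1 + 2 \left(-9\right)\right) = \left(-338 + \frac{1084 \left(-3 - 66\right)}{361}\right) + 498 \left(1 - 18\right) = \left(-338 + \frac{1084}{361} \left(-69\right)\right) + 498 \left(-17\right) = \left(-338 - \frac{74796}{361}\right) - 8466 = - \frac{196814}{361} - 8466 = - \frac{3253040}{361}$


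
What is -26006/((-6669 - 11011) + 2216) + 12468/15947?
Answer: 303761417/123302204 ≈ 2.4636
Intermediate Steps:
-26006/((-6669 - 11011) + 2216) + 12468/15947 = -26006/(-17680 + 2216) + 12468*(1/15947) = -26006/(-15464) + 12468/15947 = -26006*(-1/15464) + 12468/15947 = 13003/7732 + 12468/15947 = 303761417/123302204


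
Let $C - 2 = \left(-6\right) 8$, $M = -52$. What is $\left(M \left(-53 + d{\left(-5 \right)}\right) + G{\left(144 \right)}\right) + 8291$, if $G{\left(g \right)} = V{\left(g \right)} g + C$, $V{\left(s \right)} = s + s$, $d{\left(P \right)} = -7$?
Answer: $52837$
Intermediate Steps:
$V{\left(s \right)} = 2 s$
$C = -46$ ($C = 2 - 48 = -46$)
$G{\left(g \right)} = -46 + 2 g^{2}$ ($G{\left(g \right)} = 2 g g - 46 = 2 g^{2} - 46 = -46 + 2 g^{2}$)
$\left(M \left(-53 + d{\left(-5 \right)}\right) + G{\left(144 \right)}\right) + 8291 = \left(- 52 \left(-53 - 7\right) - \left(46 - 2 \cdot 144^{2}\right)\right) + 8291 = \left(\left(-52\right) \left(-60\right) + \left(-46 + 2 \cdot 20736\right)\right) + 8291 = \left(3120 + \left(-46 + 41472\right)\right) + 8291 = \left(3120 + 41426\right) + 8291 = 44546 + 8291 = 52837$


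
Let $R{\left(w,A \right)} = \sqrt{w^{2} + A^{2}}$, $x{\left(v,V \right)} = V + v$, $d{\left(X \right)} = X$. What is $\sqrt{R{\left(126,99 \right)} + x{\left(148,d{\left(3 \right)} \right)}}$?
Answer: $\sqrt{151 + 9 \sqrt{317}} \approx 17.642$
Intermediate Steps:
$R{\left(w,A \right)} = \sqrt{A^{2} + w^{2}}$
$\sqrt{R{\left(126,99 \right)} + x{\left(148,d{\left(3 \right)} \right)}} = \sqrt{\sqrt{99^{2} + 126^{2}} + \left(3 + 148\right)} = \sqrt{\sqrt{9801 + 15876} + 151} = \sqrt{\sqrt{25677} + 151} = \sqrt{9 \sqrt{317} + 151} = \sqrt{151 + 9 \sqrt{317}}$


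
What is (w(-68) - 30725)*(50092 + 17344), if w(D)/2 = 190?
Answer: -2046345420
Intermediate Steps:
w(D) = 380 (w(D) = 2*190 = 380)
(w(-68) - 30725)*(50092 + 17344) = (380 - 30725)*(50092 + 17344) = -30345*67436 = -2046345420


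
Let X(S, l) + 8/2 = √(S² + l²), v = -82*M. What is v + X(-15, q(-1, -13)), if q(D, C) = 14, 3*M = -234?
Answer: 6392 + √421 ≈ 6412.5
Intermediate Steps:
M = -78 (M = (⅓)*(-234) = -78)
v = 6396 (v = -82*(-78) = 6396)
X(S, l) = -4 + √(S² + l²)
v + X(-15, q(-1, -13)) = 6396 + (-4 + √((-15)² + 14²)) = 6396 + (-4 + √(225 + 196)) = 6396 + (-4 + √421) = 6392 + √421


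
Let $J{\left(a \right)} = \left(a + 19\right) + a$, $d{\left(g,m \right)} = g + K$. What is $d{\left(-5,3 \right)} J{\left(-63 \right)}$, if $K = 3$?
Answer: $214$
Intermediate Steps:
$d{\left(g,m \right)} = 3 + g$ ($d{\left(g,m \right)} = g + 3 = 3 + g$)
$J{\left(a \right)} = 19 + 2 a$ ($J{\left(a \right)} = \left(19 + a\right) + a = 19 + 2 a$)
$d{\left(-5,3 \right)} J{\left(-63 \right)} = \left(3 - 5\right) \left(19 + 2 \left(-63\right)\right) = - 2 \left(19 - 126\right) = \left(-2\right) \left(-107\right) = 214$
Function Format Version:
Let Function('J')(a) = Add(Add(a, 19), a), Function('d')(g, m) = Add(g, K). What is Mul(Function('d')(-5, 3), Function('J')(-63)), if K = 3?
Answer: 214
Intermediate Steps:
Function('d')(g, m) = Add(3, g) (Function('d')(g, m) = Add(g, 3) = Add(3, g))
Function('J')(a) = Add(19, Mul(2, a)) (Function('J')(a) = Add(Add(19, a), a) = Add(19, Mul(2, a)))
Mul(Function('d')(-5, 3), Function('J')(-63)) = Mul(Add(3, -5), Add(19, Mul(2, -63))) = Mul(-2, Add(19, -126)) = Mul(-2, -107) = 214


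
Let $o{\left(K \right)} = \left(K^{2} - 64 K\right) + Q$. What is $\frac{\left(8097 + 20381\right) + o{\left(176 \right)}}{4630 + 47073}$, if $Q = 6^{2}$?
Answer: $\frac{48226}{51703} \approx 0.93275$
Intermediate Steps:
$Q = 36$
$o{\left(K \right)} = 36 + K^{2} - 64 K$ ($o{\left(K \right)} = \left(K^{2} - 64 K\right) + 36 = 36 + K^{2} - 64 K$)
$\frac{\left(8097 + 20381\right) + o{\left(176 \right)}}{4630 + 47073} = \frac{\left(8097 + 20381\right) + \left(36 + 176^{2} - 11264\right)}{4630 + 47073} = \frac{28478 + \left(36 + 30976 - 11264\right)}{51703} = \left(28478 + 19748\right) \frac{1}{51703} = 48226 \cdot \frac{1}{51703} = \frac{48226}{51703}$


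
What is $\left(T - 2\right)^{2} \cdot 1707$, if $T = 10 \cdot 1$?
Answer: $109248$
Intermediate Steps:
$T = 10$
$\left(T - 2\right)^{2} \cdot 1707 = \left(10 - 2\right)^{2} \cdot 1707 = 8^{2} \cdot 1707 = 64 \cdot 1707 = 109248$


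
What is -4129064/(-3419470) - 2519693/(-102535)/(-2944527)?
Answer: 124662631325514277/103239638368164915 ≈ 1.2075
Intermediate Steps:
-4129064/(-3419470) - 2519693/(-102535)/(-2944527) = -4129064*(-1/3419470) - 2519693*(-1/102535)*(-1/2944527) = 2064532/1709735 + (2519693/102535)*(-1/2944527) = 2064532/1709735 - 2519693/301917075945 = 124662631325514277/103239638368164915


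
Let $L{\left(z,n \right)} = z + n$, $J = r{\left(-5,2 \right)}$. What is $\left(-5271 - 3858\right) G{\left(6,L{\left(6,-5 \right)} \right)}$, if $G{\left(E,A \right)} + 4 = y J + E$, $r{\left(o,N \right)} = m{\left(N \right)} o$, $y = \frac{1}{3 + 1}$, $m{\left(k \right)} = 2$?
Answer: $\frac{9129}{2} \approx 4564.5$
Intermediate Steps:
$y = \frac{1}{4} \approx 0.25$
$r{\left(o,N \right)} = 2 o$
$J = -10$ ($J = 2 \left(-5\right) = -10$)
$L{\left(z,n \right)} = n + z$
$G{\left(E,A \right)} = - \frac{13}{2} + E$ ($G{\left(E,A \right)} = -4 + \left(\frac{1}{4} \left(-10\right) + E\right) = -4 + \left(- \frac{5}{2} + E\right) = - \frac{13}{2} + E$)
$\left(-5271 - 3858\right) G{\left(6,L{\left(6,-5 \right)} \right)} = \left(-5271 - 3858\right) \left(- \frac{13}{2} + 6\right) = \left(-5271 - 3858\right) \left(- \frac{1}{2}\right) = \left(-9129\right) \left(- \frac{1}{2}\right) = \frac{9129}{2}$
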